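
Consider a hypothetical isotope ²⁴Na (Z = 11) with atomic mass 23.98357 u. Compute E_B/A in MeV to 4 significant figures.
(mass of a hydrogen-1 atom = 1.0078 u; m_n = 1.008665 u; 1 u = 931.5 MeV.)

8.340 MeV/nucleon

The nucleus contains 11 protons and 24 − 11 = 13 neutrons.
Total constituent mass: 11 × 1.0078 + 13 × 1.008665 = 24.198445 u
The mass defect is 24.198445 − 23.98357 = 0.214875 u.
Converting to energy: 0.214875 u × 931.5 MeV/u = 200.156 MeV
BE/A = 200.156 MeV / 24 = 8.340 MeV/nucleon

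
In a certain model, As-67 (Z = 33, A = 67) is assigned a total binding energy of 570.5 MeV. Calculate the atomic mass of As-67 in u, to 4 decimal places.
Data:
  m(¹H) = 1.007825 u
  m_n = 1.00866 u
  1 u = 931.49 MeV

66.9402 u

Mass defect = 570.5 MeV / (931.49 MeV/u) = 0.612460 u
Constituent mass = 33(1.007825) + 34(1.00866) = 67.552665 u
Atomic mass = 67.552665 − 0.612460 = 66.940205 u ≈ 66.9402 u (to 4 decimal places)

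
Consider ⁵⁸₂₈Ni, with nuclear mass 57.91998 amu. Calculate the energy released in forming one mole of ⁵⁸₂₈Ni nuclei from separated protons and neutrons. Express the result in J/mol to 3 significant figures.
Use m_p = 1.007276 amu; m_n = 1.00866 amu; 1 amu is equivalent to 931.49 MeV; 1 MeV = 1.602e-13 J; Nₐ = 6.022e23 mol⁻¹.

4.88e+13 J/mol

With 28 protons and 30 neutrons (A = 58):
Total constituent mass: 28 × 1.007276 + 30 × 1.00866 = 58.463528 amu
The mass defect is 58.463528 − 57.91998 = 0.543548 amu.
Converting to energy: 0.543548 amu × 931.49 MeV/amu = 506.310 MeV
Per nucleus in joules: 506.310 MeV × 1.602e-13 J/MeV = 8.1111e-11 J
Per mole: 8.1111e-11 J × 6.022e23 mol⁻¹ = 4.8845e+13 J/mol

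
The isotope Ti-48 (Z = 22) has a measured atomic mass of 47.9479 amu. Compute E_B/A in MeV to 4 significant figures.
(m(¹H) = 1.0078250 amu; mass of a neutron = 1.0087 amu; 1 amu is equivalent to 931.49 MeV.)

8.741 MeV/nucleon

Z = 22, so N = A − Z = 48 − 22 = 26.
Total constituent mass: 22 × 1.0078250 + 26 × 1.0087 = 48.3983500 amu
Δm = 48.3983500 − 47.9479 = 0.4504500 amu
E_B = 0.4504500 × 931.49 = 419.590 MeV
Dividing by A = 48 gives 8.741 MeV per nucleon.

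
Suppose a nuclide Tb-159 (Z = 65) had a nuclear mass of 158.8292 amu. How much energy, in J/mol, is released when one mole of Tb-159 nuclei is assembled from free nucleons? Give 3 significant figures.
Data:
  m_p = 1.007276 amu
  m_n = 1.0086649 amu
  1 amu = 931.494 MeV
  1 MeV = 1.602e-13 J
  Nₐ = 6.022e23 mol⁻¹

1.31e+14 J/mol

Total constituent mass: 65 × 1.007276 + 94 × 1.0086649 = 160.2874406 amu
Δm = 160.2874406 − 158.8292 = 1.4582406 amu
Binding energy = Δm·c² = 1.4582406 × 931.494 MeV/amu = 1358.34 MeV
Per nucleus in joules: 1358.34 MeV × 1.602e-13 J/MeV = 2.1761e-10 J
Per mole: 2.1761e-10 J × 6.022e23 mol⁻¹ = 1.3104e+14 J/mol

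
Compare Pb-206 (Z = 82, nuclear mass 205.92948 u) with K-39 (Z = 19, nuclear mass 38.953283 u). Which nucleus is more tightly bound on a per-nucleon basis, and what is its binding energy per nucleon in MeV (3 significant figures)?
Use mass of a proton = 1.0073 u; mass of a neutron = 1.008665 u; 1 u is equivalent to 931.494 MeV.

Pb-206: Σm = 82(1.0073) + 124(1.008665) = 207.673060 u; Δm = 1.743580 u; E_B = 1624.1 MeV; E_B/A = 7.884 MeV
K-39: Σm = 19(1.0073) + 20(1.008665) = 39.312000 u; Δm = 0.358717 u; E_B = 334.14 MeV; E_B/A = 8.568 MeV
K-39 has the higher binding energy per nucleon, so it is the more tightly bound nucleus.

K-39; 8.57 MeV/nucleon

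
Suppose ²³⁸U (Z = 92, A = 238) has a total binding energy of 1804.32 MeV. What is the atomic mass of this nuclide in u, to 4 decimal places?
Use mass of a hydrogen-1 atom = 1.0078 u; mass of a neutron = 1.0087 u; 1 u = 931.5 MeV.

Mass defect = 1804.32 MeV / (931.5 MeV/u) = 1.937005 u
Constituent mass = 92(1.0078) + 146(1.0087) = 239.9878 u
Atomic mass = 239.9878 − 1.937005 = 238.050795 u ≈ 238.0508 u (to 4 decimal places)

238.0508 u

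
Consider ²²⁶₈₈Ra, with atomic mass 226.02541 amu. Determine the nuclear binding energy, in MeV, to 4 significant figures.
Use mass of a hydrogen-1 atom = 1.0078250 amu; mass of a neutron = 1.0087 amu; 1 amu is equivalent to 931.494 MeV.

1736 MeV

Z = 88, so N = A − Z = 226 − 88 = 138.
Total constituent mass: 88 × 1.0078250 + 138 × 1.0087 = 227.8892000 amu
Mass defect Δm = 227.8892000 − 226.02541 = 1.8637900 amu
E_B = 1.8637900 × 931.494 = 1736.11 MeV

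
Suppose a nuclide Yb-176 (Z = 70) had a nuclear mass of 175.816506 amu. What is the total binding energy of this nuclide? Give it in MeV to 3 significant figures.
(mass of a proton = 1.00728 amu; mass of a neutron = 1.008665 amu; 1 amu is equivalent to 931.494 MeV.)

With 70 protons and 106 neutrons (A = 176):
Mass of separated nucleons = 70(1.00728) + 106(1.008665) = 70.50960 + 106.918490 = 177.428090 amu
Δm = 177.428090 − 175.816506 = 1.611584 amu
Converting to energy: 1.611584 amu × 931.494 MeV/amu = 1501.18 MeV

1500 MeV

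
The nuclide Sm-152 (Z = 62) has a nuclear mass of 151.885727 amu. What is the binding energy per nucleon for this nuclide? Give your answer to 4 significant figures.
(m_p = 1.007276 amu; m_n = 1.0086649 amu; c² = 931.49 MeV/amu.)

With 62 protons and 90 neutrons (A = 152):
Mass of separated nucleons = 62(1.007276) + 90(1.0086649) = 62.451112 + 90.7798410 = 153.2309530 amu
Δm = 153.2309530 − 151.885727 = 1.3452260 amu
Binding energy = Δm·c² = 1.3452260 × 931.49 MeV/amu = 1253.06 MeV
BE/A = 1253.06 MeV / 152 = 8.244 MeV/nucleon

8.244 MeV/nucleon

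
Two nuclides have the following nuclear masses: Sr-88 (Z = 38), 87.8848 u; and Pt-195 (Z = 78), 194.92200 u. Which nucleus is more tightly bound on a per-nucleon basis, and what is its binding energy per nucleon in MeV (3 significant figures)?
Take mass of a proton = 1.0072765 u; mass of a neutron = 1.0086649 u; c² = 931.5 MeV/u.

Sr-88; 8.73 MeV/nucleon

Sr-88: Σm = 38(1.0072765) + 50(1.0086649) = 88.7097520 u; Δm = 0.8249520 u; E_B = 768.44 MeV; E_B/A = 8.732 MeV
Pt-195: Σm = 78(1.0072765) + 117(1.0086649) = 196.5813603 u; Δm = 1.6593603 u; E_B = 1545.7 MeV; E_B/A = 7.927 MeV
Sr-88 has the higher binding energy per nucleon, so it is the more tightly bound nucleus.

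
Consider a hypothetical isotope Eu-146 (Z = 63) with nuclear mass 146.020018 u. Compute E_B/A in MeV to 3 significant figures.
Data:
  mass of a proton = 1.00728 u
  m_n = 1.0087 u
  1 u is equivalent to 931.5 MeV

7.41 MeV/nucleon

The nucleus contains 63 protons and 146 − 63 = 83 neutrons.
Mass of separated nucleons = 63(1.00728) + 83(1.0087) = 63.45864 + 83.7221 = 147.18074 u
The mass defect is 147.18074 − 146.020018 = 1.160722 u.
E_B = 1.160722 × 931.5 = 1081.21 MeV
Per nucleon: 1081.21 / 146 = 7.406 MeV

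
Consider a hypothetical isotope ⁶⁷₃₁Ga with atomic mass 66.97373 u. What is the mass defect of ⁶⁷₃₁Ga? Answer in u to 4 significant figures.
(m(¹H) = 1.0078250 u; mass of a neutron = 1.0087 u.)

0.5820 u

Z = 31, so N = A − Z = 67 − 31 = 36.
Σm = 31·m(¹H) + 36·m_n = 31.2425750 + 36.3132 = 67.5557750 u
Mass defect Δm = 67.5557750 − 66.97373 = 0.5820450 u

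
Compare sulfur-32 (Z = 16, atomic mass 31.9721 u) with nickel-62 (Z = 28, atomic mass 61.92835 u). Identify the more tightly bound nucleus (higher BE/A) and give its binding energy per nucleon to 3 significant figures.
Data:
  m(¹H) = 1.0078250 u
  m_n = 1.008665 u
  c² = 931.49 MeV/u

nickel-62; 8.79 MeV/nucleon

sulfur-32: Σm = 16(1.0078250) + 16(1.008665) = 32.2638400 u; Δm = 0.2917400 u; E_B = 271.75 MeV; E_B/A = 8.492 MeV
nickel-62: Σm = 28(1.0078250) + 34(1.008665) = 62.5137100 u; Δm = 0.5853600 u; E_B = 545.257 MeV; E_B/A = 8.794 MeV
nickel-62 has the higher binding energy per nucleon, so it is the more tightly bound nucleus.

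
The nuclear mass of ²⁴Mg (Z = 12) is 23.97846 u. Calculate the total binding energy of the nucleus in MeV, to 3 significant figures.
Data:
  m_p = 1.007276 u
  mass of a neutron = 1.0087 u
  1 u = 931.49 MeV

Total constituent mass: 12 × 1.007276 + 12 × 1.0087 = 24.191712 u
Δm = 24.191712 − 23.97846 = 0.213252 u
Binding energy = Δm·c² = 0.213252 × 931.49 MeV/u = 198.642 MeV

199 MeV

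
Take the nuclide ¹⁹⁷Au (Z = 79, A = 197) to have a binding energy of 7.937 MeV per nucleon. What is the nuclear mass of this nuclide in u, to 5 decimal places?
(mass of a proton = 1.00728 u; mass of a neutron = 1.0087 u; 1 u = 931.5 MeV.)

196.92315 u

Total binding energy = 197 × 7.937 = 1563.589 MeV
Mass defect = 1563.589 MeV / (931.5 MeV/u) = 1.6785711 u
Constituent mass = 79(1.00728) + 118(1.0087) = 198.60172 u
Nuclear mass = 198.60172 − 1.6785711 = 196.9231489 u ≈ 196.92315 u (to 5 decimal places)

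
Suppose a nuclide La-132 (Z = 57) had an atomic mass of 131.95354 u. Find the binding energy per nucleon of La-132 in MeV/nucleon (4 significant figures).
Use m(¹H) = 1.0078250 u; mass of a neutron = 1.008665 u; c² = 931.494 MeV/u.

Total constituent mass: 57 × 1.0078250 + 75 × 1.008665 = 133.0959000 u
Mass defect Δm = 133.0959000 − 131.95354 = 1.1423600 u
Converting to energy: 1.1423600 u × 931.494 MeV/u = 1064.10 MeV
BE/A = 1064.10 MeV / 132 = 8.061 MeV/nucleon

8.061 MeV/nucleon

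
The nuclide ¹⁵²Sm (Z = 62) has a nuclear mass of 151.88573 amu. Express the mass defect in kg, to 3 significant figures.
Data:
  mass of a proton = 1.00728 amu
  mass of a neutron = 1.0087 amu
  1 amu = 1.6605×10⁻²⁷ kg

2.24e-27 kg

Total constituent mass: 62 × 1.00728 + 90 × 1.0087 = 153.23436 amu
Mass defect Δm = 153.23436 − 151.88573 = 1.34863 amu
In SI units: 1.34863 amu × 1.6605×10⁻²⁷ kg/amu = 2.2394e-27 kg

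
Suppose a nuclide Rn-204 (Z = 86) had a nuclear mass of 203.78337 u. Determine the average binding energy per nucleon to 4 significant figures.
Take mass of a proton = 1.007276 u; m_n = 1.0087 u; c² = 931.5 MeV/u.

8.534 MeV/nucleon

Total constituent mass: 86 × 1.007276 + 118 × 1.0087 = 205.652336 u
The mass defect is 205.652336 − 203.78337 = 1.868966 u.
E_B = 1.868966 × 931.5 = 1740.94 MeV
BE/A = 1740.94 MeV / 204 = 8.534 MeV/nucleon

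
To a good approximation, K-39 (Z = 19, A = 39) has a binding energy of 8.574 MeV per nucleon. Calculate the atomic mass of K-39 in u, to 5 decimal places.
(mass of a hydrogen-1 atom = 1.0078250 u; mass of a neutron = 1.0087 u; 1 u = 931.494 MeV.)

38.96370 u

Total binding energy = 39 × 8.574 = 334.386 MeV
Mass defect = 334.386 MeV / (931.494 MeV/u) = 0.3589782 u
Constituent mass = 19(1.0078250) + 20(1.0087) = 39.3226750 u
Atomic mass = 39.3226750 − 0.3589782 = 38.9636968 u ≈ 38.96370 u (to 5 decimal places)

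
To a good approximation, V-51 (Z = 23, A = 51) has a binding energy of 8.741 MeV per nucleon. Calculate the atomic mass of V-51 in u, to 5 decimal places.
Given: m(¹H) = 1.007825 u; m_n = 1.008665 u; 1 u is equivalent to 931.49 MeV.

50.94402 u

Total binding energy = 51 × 8.741 = 445.791 MeV
Mass defect = 445.791 MeV / (931.49 MeV/u) = 0.4785784 u
Constituent mass = 23(1.007825) + 28(1.008665) = 51.422595 u
Atomic mass = 51.422595 − 0.4785784 = 50.9440166 u ≈ 50.94402 u (to 5 decimal places)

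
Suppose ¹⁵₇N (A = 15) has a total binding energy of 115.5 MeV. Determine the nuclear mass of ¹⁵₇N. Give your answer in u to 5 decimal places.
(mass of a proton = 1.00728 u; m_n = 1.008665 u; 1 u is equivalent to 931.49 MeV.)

Mass defect = 115.5 MeV / (931.49 MeV/u) = 0.1239949 u
Constituent mass = 7(1.00728) + 8(1.008665) = 15.120280 u
Nuclear mass = 15.120280 − 0.1239949 = 14.9962851 u ≈ 14.99629 u (to 5 decimal places)

14.99629 u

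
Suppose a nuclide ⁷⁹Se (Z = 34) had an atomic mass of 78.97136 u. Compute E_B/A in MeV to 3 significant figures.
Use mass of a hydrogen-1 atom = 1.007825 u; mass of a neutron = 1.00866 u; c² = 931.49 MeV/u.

The nucleus contains 34 protons and 79 − 34 = 45 neutrons.
Total constituent mass: 34 × 1.007825 + 45 × 1.00866 = 79.655750 u
Mass defect Δm = 79.655750 − 78.97136 = 0.684390 u
Binding energy = Δm·c² = 0.684390 × 931.49 MeV/u = 637.502 MeV
Dividing by A = 79 gives 8.070 MeV per nucleon.

8.07 MeV/nucleon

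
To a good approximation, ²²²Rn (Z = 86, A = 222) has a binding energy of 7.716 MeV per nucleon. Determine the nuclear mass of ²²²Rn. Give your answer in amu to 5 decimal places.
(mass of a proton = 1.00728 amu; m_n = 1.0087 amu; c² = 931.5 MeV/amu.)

221.97036 amu

Total binding energy = 222 × 7.716 = 1712.952 MeV
Mass defect = 1712.952 MeV / (931.5 MeV/amu) = 1.8389179 amu
Constituent mass = 86(1.00728) + 136(1.0087) = 223.80928 amu
Nuclear mass = 223.80928 − 1.8389179 = 221.9703621 amu ≈ 221.97036 amu (to 5 decimal places)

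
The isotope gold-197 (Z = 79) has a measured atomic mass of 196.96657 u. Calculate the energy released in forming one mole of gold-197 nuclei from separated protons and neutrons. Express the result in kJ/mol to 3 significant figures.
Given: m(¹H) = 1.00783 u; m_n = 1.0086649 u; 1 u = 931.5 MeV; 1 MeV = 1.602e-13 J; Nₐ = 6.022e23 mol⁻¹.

1.50e+11 kJ/mol

With 79 protons and 118 neutrons (A = 197):
Total constituent mass: 79 × 1.00783 + 118 × 1.0086649 = 198.6410282 u
Δm = 198.6410282 − 196.96657 = 1.6744582 u
Binding energy = Δm·c² = 1.6744582 × 931.5 MeV/u = 1559.76 MeV
Per nucleus in joules: 1559.76 MeV × 1.602e-13 J/MeV = 2.4987e-10 J
Per mole: 2.4987e-10 J × 6.022e23 mol⁻¹ = 1.5047e+14 J/mol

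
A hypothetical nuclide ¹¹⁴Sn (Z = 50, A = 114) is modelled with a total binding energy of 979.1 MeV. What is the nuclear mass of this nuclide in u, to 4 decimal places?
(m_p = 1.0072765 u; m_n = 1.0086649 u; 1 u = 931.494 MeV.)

113.8673 u

Mass defect = 979.1 MeV / (931.494 MeV/u) = 1.051107 u
Constituent mass = 50(1.0072765) + 64(1.0086649) = 114.9183786 u
Nuclear mass = 114.9183786 − 1.051107 = 113.8672716 u ≈ 113.8673 u (to 4 decimal places)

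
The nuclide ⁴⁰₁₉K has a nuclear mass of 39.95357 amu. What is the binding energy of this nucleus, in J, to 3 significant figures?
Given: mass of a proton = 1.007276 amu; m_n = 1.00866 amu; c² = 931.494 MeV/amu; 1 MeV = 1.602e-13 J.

5.47e-11 J

Total constituent mass: 19 × 1.007276 + 21 × 1.00866 = 40.320104 amu
The mass defect is 40.320104 − 39.95357 = 0.366534 amu.
Converting to energy: 0.366534 amu × 931.494 MeV/amu = 341.424 MeV
In joules: 341.424 MeV × 1.602e-13 J/MeV = 5.4696e-11 J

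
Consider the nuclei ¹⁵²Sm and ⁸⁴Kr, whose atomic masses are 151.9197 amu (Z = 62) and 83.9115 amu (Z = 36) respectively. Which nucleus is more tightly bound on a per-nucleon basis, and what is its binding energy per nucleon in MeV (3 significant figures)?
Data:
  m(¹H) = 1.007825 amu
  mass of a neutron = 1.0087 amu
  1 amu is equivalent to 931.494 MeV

¹⁵²Sm: Σm = 62(1.007825) + 90(1.0087) = 153.268150 amu; Δm = 1.348450 amu; E_B = 1256.1 MeV; E_B/A = 8.264 MeV
⁸⁴Kr: Σm = 36(1.007825) + 48(1.0087) = 84.699300 amu; Δm = 0.787800 amu; E_B = 733.83 MeV; E_B/A = 8.736 MeV
⁸⁴Kr has the higher binding energy per nucleon, so it is the more tightly bound nucleus.

⁸⁴Kr; 8.74 MeV/nucleon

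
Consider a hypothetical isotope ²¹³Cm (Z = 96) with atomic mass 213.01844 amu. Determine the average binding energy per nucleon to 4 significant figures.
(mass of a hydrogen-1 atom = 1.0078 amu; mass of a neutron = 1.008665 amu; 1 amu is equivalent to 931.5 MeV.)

With 96 protons and 117 neutrons (A = 213):
Total constituent mass: 96 × 1.0078 + 117 × 1.008665 = 214.762605 amu
Mass defect Δm = 214.762605 − 213.01844 = 1.744165 amu
Binding energy = Δm·c² = 1.744165 × 931.5 MeV/amu = 1624.69 MeV
BE/A = 1624.69 MeV / 213 = 7.628 MeV/nucleon

7.628 MeV/nucleon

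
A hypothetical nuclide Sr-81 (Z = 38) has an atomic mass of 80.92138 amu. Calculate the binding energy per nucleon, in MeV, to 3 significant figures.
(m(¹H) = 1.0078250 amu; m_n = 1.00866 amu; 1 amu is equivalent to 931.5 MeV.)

The nucleus contains 38 protons and 81 − 38 = 43 neutrons.
Σm = 38·m(¹H) + 43·m_n = 38.2973500 + 43.37238 = 81.6697300 amu
Δm = 81.6697300 − 80.92138 = 0.7483500 amu
Binding energy = Δm·c² = 0.7483500 × 931.5 MeV/amu = 697.088 MeV
Dividing by A = 81 gives 8.606 MeV per nucleon.

8.61 MeV/nucleon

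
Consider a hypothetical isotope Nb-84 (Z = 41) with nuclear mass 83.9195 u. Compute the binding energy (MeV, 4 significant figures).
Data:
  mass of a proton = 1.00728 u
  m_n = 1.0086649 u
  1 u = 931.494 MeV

700.1 MeV

Total constituent mass: 41 × 1.00728 + 43 × 1.0086649 = 84.6710707 u
The mass defect is 84.6710707 − 83.9195 = 0.7515707 u.
Binding energy = Δm·c² = 0.7515707 × 931.494 MeV/u = 700.084 MeV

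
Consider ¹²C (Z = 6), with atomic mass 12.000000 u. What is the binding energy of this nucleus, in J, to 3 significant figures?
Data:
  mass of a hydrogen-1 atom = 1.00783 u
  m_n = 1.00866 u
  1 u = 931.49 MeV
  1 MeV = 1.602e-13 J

1.48e-11 J

With 6 protons and 6 neutrons (A = 12):
Σm = 6·m(¹H) + 6·m_n = 6.04698 + 6.05196 = 12.09894 u
Mass defect Δm = 12.09894 − 12.000000 = 0.098940 u
Converting to energy: 0.098940 u × 931.49 MeV/u = 92.1616 MeV
In joules: 92.1616 MeV × 1.602e-13 J/MeV = 1.4764e-11 J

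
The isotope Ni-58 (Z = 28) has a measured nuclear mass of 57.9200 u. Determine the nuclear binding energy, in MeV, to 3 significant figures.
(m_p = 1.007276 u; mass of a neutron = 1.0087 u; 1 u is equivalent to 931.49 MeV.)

With 28 protons and 30 neutrons (A = 58):
Total constituent mass: 28 × 1.007276 + 30 × 1.0087 = 58.464728 u
Δm = 58.464728 − 57.9200 = 0.544728 u
Converting to energy: 0.544728 u × 931.49 MeV/u = 507.409 MeV

507 MeV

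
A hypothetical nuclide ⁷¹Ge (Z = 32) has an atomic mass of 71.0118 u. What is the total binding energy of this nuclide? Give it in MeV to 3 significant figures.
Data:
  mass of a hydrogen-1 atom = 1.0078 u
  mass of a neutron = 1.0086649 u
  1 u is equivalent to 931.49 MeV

The nucleus contains 32 protons and 71 − 32 = 39 neutrons.
Total constituent mass: 32 × 1.0078 + 39 × 1.0086649 = 71.5875311 u
The mass defect is 71.5875311 − 71.0118 = 0.5757311 u.
E_B = 0.5757311 × 931.49 = 536.288 MeV

536 MeV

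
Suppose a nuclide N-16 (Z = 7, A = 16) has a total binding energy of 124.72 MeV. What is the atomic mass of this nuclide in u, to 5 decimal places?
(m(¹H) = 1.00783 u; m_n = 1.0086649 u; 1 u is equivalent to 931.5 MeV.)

Mass defect = 124.72 MeV / (931.5 MeV/u) = 0.1338916 u
Constituent mass = 7(1.00783) + 9(1.0086649) = 16.1327941 u
Atomic mass = 16.1327941 − 0.1338916 = 15.9989025 u ≈ 15.99890 u (to 5 decimal places)

15.99890 u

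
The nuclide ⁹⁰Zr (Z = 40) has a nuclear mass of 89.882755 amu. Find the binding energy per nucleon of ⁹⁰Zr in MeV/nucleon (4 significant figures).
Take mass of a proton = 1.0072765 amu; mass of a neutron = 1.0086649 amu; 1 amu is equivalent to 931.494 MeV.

Z = 40, so N = A − Z = 90 − 40 = 50.
Σm = 40·m_p + 50·m_n = 40.2910600 + 50.4332450 = 90.7243050 amu
Mass defect Δm = 90.7243050 − 89.882755 = 0.8415500 amu
E_B = 0.8415500 × 931.494 = 783.899 MeV
Dividing by A = 90 gives 8.710 MeV per nucleon.

8.710 MeV/nucleon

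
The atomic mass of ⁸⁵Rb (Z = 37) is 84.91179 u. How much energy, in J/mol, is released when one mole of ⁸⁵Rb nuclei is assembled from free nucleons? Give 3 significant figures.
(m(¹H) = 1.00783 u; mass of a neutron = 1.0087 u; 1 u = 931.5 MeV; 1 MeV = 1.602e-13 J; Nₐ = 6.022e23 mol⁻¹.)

Z = 37, so N = A − Z = 85 − 37 = 48.
Total constituent mass: 37 × 1.00783 + 48 × 1.0087 = 85.70731 u
Mass defect Δm = 85.70731 − 84.91179 = 0.79552 u
E_B = 0.79552 × 931.5 = 741.027 MeV
Per nucleus in joules: 741.027 MeV × 1.602e-13 J/MeV = 1.1871e-10 J
Per mole: 1.1871e-10 J × 6.022e23 mol⁻¹ = 7.1487e+13 J/mol

7.15e+13 J/mol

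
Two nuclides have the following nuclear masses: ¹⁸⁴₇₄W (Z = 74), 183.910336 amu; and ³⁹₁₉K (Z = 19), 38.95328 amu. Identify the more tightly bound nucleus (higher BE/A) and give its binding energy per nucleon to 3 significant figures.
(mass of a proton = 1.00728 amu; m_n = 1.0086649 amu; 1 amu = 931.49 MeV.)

³⁹₁₉K; 8.56 MeV/nucleon

¹⁸⁴₇₄W: Σm = 74(1.00728) + 110(1.0086649) = 185.4918590 amu; Δm = 1.5815230 amu; E_B = 1473.17 MeV; E_B/A = 8.006 MeV
³⁹₁₉K: Σm = 19(1.00728) + 20(1.0086649) = 39.3116180 amu; Δm = 0.3583380 amu; E_B = 333.79 MeV; E_B/A = 8.559 MeV
³⁹₁₉K has the higher binding energy per nucleon, so it is the more tightly bound nucleus.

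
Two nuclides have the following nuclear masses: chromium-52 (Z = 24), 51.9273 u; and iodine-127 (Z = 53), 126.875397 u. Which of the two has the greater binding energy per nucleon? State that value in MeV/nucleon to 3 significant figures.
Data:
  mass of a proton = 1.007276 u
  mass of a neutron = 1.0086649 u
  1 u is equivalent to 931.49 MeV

chromium-52; 8.78 MeV/nucleon

chromium-52: Σm = 24(1.007276) + 28(1.0086649) = 52.4172412 u; Δm = 0.4899412 u; E_B = 456.375 MeV; E_B/A = 8.776 MeV
iodine-127: Σm = 53(1.007276) + 74(1.0086649) = 128.0268306 u; Δm = 1.1514336 u; E_B = 1072.5 MeV; E_B/A = 8.445 MeV
chromium-52 has the higher binding energy per nucleon, so it is the more tightly bound nucleus.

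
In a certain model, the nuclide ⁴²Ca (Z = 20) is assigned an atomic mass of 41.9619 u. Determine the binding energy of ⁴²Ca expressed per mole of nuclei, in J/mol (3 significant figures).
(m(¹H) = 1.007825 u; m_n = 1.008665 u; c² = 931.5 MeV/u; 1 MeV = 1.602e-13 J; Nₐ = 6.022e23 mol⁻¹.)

3.46e+13 J/mol

The nucleus contains 20 protons and 42 − 20 = 22 neutrons.
Mass of separated nucleons = 20(1.007825) + 22(1.008665) = 20.156500 + 22.190630 = 42.347130 u
Mass defect Δm = 42.347130 − 41.9619 = 0.385230 u
E_B = 0.385230 × 931.5 = 358.842 MeV
Per nucleus in joules: 358.842 MeV × 1.602e-13 J/MeV = 5.7486e-11 J
Per mole: 5.7486e-11 J × 6.022e23 mol⁻¹ = 3.4618e+13 J/mol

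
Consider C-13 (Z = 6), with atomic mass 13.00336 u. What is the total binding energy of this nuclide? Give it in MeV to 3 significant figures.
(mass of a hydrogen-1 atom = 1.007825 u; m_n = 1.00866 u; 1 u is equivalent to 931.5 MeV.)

97.1 MeV

Σm = 6·m(¹H) + 7·m_n = 6.046950 + 7.06062 = 13.107570 u
Δm = 13.107570 − 13.00336 = 0.104210 u
Converting to energy: 0.104210 u × 931.5 MeV/u = 97.0716 MeV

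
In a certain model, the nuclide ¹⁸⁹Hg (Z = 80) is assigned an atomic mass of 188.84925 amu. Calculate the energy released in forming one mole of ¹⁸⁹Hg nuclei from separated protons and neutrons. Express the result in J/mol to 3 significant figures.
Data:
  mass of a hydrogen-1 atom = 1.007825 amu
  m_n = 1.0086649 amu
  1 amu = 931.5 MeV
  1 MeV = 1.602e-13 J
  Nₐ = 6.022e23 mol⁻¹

1.55e+14 J/mol

Z = 80, so N = A − Z = 189 − 80 = 109.
Σm = 80·m(¹H) + 109·m_n = 80.626000 + 109.9444741 = 190.5704741 amu
The mass defect is 190.5704741 − 188.84925 = 1.7212241 amu.
Binding energy = Δm·c² = 1.7212241 × 931.5 MeV/amu = 1603.32 MeV
Per nucleus in joules: 1603.32 MeV × 1.602e-13 J/MeV = 2.5685e-10 J
Per mole: 2.5685e-10 J × 6.022e23 mol⁻¹ = 1.5468e+14 J/mol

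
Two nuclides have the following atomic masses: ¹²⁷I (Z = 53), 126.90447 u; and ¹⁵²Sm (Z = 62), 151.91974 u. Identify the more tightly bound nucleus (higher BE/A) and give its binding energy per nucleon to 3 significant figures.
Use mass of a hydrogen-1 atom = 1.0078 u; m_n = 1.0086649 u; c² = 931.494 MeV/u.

¹²⁷I; 8.44 MeV/nucleon

¹²⁷I: Σm = 53(1.0078) + 74(1.0086649) = 128.0546026 u; Δm = 1.1501326 u; E_B = 1071.34 MeV; E_B/A = 8.436 MeV
¹⁵²Sm: Σm = 62(1.0078) + 90(1.0086649) = 153.2634410 u; Δm = 1.3437010 u; E_B = 1251.65 MeV; E_B/A = 8.2345 MeV
¹²⁷I has the higher binding energy per nucleon, so it is the more tightly bound nucleus.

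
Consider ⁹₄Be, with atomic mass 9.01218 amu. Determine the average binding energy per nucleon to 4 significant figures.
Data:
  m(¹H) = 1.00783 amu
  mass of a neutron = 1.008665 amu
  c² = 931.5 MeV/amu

Z = 4, so N = A − Z = 9 − 4 = 5.
Σm = 4·m(¹H) + 5·m_n = 4.03132 + 5.043325 = 9.074645 amu
Mass defect Δm = 9.074645 − 9.01218 = 0.062465 amu
Converting to energy: 0.062465 amu × 931.5 MeV/amu = 58.1861 MeV
BE/A = 58.1861 MeV / 9 = 6.465 MeV/nucleon

6.465 MeV/nucleon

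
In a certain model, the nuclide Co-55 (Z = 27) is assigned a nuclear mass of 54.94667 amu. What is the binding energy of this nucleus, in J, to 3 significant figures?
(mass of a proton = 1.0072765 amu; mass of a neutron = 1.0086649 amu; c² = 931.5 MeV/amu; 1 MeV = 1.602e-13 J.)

7.35e-11 J

Σm = 27·m_p + 28·m_n = 27.1964655 + 28.2426172 = 55.4390827 amu
Mass defect Δm = 55.4390827 − 54.94667 = 0.4924127 amu
Binding energy = Δm·c² = 0.4924127 × 931.5 MeV/amu = 458.682 MeV
In joules: 458.682 MeV × 1.602e-13 J/MeV = 7.3481e-11 J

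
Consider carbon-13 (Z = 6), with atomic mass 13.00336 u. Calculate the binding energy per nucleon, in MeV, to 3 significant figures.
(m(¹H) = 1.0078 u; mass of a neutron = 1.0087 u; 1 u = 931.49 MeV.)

7.48 MeV/nucleon

The nucleus contains 6 protons and 13 − 6 = 7 neutrons.
Σm = 6·m(¹H) + 7·m_n = 6.0468 + 7.0609 = 13.1077 u
Mass defect Δm = 13.1077 − 13.00336 = 0.10434 u
E_B = 0.10434 × 931.49 = 97.1917 MeV
Dividing by A = 13 gives 7.476 MeV per nucleon.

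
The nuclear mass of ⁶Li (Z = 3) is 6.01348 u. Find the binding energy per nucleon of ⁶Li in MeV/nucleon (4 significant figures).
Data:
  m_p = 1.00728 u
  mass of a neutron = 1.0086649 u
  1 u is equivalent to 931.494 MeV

Mass of separated nucleons = 3(1.00728) + 3(1.0086649) = 3.02184 + 3.0259947 = 6.0478347 u
The mass defect is 6.0478347 − 6.01348 = 0.0343547 u.
Binding energy = Δm·c² = 0.0343547 × 931.494 MeV/u = 32.0012 MeV
Per nucleon: 32.0012 / 6 = 5.334 MeV

5.334 MeV/nucleon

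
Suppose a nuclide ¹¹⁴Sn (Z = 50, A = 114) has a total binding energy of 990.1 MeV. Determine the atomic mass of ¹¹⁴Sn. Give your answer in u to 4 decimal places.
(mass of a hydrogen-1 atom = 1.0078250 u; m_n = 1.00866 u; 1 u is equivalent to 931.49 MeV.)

113.8826 u

Mass defect = 990.1 MeV / (931.49 MeV/u) = 1.062921 u
Constituent mass = 50(1.0078250) + 64(1.00866) = 114.9454900 u
Atomic mass = 114.9454900 − 1.062921 = 113.8825690 u ≈ 113.8826 u (to 4 decimal places)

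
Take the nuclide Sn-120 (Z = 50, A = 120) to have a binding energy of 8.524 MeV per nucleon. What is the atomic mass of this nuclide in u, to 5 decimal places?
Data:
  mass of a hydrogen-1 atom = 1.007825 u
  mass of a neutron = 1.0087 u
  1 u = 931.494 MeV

Total binding energy = 120 × 8.524 = 1022.880 MeV
Mass defect = 1022.880 MeV / (931.494 MeV/u) = 1.0981069 u
Constituent mass = 50(1.007825) + 70(1.0087) = 121.000250 u
Atomic mass = 121.000250 − 1.0981069 = 119.9021431 u ≈ 119.90214 u (to 5 decimal places)

119.90214 u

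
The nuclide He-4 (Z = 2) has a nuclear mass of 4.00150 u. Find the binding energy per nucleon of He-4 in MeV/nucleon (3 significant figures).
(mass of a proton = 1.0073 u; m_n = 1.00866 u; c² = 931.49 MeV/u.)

7.08 MeV/nucleon

Z = 2, so N = A − Z = 4 − 2 = 2.
Mass of separated nucleons = 2(1.0073) + 2(1.00866) = 2.0146 + 2.01732 = 4.03192 u
Δm = 4.03192 − 4.00150 = 0.03042 u
Converting to energy: 0.03042 u × 931.49 MeV/u = 28.3359 MeV
Per nucleon: 28.3359 / 4 = 7.084 MeV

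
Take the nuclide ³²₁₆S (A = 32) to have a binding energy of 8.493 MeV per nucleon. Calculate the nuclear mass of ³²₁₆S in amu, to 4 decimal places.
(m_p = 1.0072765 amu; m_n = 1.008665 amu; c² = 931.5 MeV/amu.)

Total binding energy = 32 × 8.493 = 271.776 MeV
Mass defect = 271.776 MeV / (931.5 MeV/amu) = 0.291762 amu
Constituent mass = 16(1.0072765) + 16(1.008665) = 32.2550640 amu
Nuclear mass = 32.2550640 − 0.291762 = 31.9633020 amu ≈ 31.9633 amu (to 4 decimal places)

31.9633 amu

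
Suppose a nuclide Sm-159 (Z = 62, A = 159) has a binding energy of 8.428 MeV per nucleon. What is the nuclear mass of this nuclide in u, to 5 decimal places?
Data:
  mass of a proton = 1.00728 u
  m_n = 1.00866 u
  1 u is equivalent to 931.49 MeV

Total binding energy = 159 × 8.428 = 1340.052 MeV
Mass defect = 1340.052 MeV / (931.49 MeV/u) = 1.4386113 u
Constituent mass = 62(1.00728) + 97(1.00866) = 160.29138 u
Nuclear mass = 160.29138 − 1.4386113 = 158.8527687 u ≈ 158.85277 u (to 5 decimal places)

158.85277 u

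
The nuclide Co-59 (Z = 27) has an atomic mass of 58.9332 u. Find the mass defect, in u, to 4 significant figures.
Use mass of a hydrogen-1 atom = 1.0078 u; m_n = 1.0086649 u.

Total constituent mass: 27 × 1.0078 + 32 × 1.0086649 = 59.4878768 u
The mass defect is 59.4878768 − 58.9332 = 0.5546768 u.

0.5547 u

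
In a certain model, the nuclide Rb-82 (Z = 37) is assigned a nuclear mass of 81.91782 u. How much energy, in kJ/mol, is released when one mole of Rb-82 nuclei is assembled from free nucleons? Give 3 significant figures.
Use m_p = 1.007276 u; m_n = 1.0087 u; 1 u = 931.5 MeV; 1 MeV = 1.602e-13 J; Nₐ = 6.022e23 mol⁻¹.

Total constituent mass: 37 × 1.007276 + 45 × 1.0087 = 82.660712 u
Mass defect Δm = 82.660712 − 81.91782 = 0.742892 u
E_B = 0.742892 × 931.5 = 692.004 MeV
Per nucleus in joules: 692.004 MeV × 1.602e-13 J/MeV = 1.1086e-10 J
Per mole: 1.1086e-10 J × 6.022e23 mol⁻¹ = 6.6760e+13 J/mol

6.68e+10 kJ/mol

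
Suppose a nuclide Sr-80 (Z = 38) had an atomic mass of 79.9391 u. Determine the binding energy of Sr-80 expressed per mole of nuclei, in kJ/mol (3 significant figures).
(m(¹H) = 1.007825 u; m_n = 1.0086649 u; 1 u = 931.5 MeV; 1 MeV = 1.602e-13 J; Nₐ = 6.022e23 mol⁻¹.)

The nucleus contains 38 protons and 80 − 38 = 42 neutrons.
Σm = 38·m(¹H) + 42·m_n = 38.297350 + 42.3639258 = 80.6612758 u
Δm = 80.6612758 − 79.9391 = 0.7221758 u
Binding energy = Δm·c² = 0.7221758 × 931.5 MeV/u = 672.707 MeV
Per nucleus in joules: 672.707 MeV × 1.602e-13 J/MeV = 1.0777e-10 J
Per mole: 1.0777e-10 J × 6.022e23 mol⁻¹ = 6.4899e+13 J/mol

6.49e+10 kJ/mol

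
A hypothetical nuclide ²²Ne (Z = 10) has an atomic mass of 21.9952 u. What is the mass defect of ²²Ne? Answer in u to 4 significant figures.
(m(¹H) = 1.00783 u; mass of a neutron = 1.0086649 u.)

Z = 10, so N = A − Z = 22 − 10 = 12.
Total constituent mass: 10 × 1.00783 + 12 × 1.0086649 = 22.1822788 u
The mass defect is 22.1822788 − 21.9952 = 0.1870788 u.

0.1871 u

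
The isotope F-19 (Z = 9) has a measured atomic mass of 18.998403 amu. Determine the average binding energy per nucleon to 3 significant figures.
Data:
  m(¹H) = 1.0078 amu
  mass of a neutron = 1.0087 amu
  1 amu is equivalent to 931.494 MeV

7.79 MeV/nucleon

The nucleus contains 9 protons and 19 − 9 = 10 neutrons.
Σm = 9·m(¹H) + 10·m_n = 9.0702 + 10.0870 = 19.1572 amu
Mass defect Δm = 19.1572 − 18.998403 = 0.158797 amu
E_B = 0.158797 × 931.494 = 147.918 MeV
BE/A = 147.918 MeV / 19 = 7.785 MeV/nucleon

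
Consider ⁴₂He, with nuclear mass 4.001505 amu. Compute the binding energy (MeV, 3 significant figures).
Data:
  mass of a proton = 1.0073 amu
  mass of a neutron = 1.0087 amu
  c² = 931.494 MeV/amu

Z = 2, so N = A − Z = 4 − 2 = 2.
Σm = 2·m_p + 2·m_n = 2.0146 + 2.0174 = 4.0320 amu
Δm = 4.0320 − 4.001505 = 0.030495 amu
Binding energy = Δm·c² = 0.030495 × 931.494 MeV/amu = 28.4059 MeV

28.4 MeV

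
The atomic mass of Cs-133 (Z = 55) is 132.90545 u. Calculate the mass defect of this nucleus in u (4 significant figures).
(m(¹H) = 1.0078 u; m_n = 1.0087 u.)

The nucleus contains 55 protons and 133 − 55 = 78 neutrons.
Total constituent mass: 55 × 1.0078 + 78 × 1.0087 = 134.1076 u
Mass defect Δm = 134.1076 − 132.90545 = 1.20215 u

1.202 u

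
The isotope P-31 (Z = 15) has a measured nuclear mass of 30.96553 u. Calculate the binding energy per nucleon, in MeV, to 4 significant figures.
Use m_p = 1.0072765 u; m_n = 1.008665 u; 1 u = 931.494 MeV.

8.481 MeV/nucleon

Σm = 15·m_p + 16·m_n = 15.1091475 + 16.138640 = 31.2477875 u
Mass defect Δm = 31.2477875 − 30.96553 = 0.2822575 u
Binding energy = Δm·c² = 0.2822575 × 931.494 MeV/u = 262.921 MeV
Per nucleon: 262.921 / 31 = 8.481 MeV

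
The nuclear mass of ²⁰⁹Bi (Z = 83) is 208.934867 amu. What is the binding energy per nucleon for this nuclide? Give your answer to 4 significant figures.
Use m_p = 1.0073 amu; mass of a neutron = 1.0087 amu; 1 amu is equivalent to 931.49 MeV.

With 83 protons and 126 neutrons (A = 209):
Σm = 83·m_p + 126·m_n = 83.6059 + 127.0962 = 210.7021 amu
Δm = 210.7021 − 208.934867 = 1.767233 amu
Converting to energy: 1.767233 amu × 931.49 MeV/amu = 1646.16 MeV
Dividing by A = 209 gives 7.876 MeV per nucleon.

7.876 MeV/nucleon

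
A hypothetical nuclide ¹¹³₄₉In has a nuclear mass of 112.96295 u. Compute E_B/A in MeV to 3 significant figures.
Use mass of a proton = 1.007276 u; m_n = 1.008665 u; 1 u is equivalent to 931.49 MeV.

7.82 MeV/nucleon

Mass of separated nucleons = 49(1.007276) + 64(1.008665) = 49.356524 + 64.554560 = 113.911084 u
Δm = 113.911084 − 112.96295 = 0.948134 u
E_B = 0.948134 × 931.49 = 883.177 MeV
Dividing by A = 113 gives 7.816 MeV per nucleon.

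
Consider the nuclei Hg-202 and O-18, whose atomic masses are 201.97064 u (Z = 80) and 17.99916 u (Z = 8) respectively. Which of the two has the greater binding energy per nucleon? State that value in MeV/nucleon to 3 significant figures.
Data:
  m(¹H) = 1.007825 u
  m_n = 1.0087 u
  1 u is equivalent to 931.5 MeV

Hg-202; 7.92 MeV/nucleon

Hg-202: Σm = 80(1.007825) + 122(1.0087) = 203.687400 u; Δm = 1.716760 u; E_B = 1599.2 MeV; E_B/A = 7.917 MeV
O-18: Σm = 8(1.007825) + 10(1.0087) = 18.149600 u; Δm = 0.150440 u; E_B = 140.13 MeV; E_B/A = 7.785 MeV
Hg-202 has the higher binding energy per nucleon, so it is the more tightly bound nucleus.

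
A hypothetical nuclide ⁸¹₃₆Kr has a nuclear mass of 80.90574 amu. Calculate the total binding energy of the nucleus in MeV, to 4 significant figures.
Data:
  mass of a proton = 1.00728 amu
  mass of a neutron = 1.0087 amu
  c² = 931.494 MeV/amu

696.6 MeV

The nucleus contains 36 protons and 81 − 36 = 45 neutrons.
Σm = 36·m_p + 45·m_n = 36.26208 + 45.3915 = 81.65358 amu
Δm = 81.65358 − 80.90574 = 0.74784 amu
E_B = 0.74784 × 931.494 = 696.608 MeV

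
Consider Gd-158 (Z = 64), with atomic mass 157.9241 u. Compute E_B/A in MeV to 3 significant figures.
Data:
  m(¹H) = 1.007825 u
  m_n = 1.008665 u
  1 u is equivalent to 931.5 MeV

The nucleus contains 64 protons and 158 − 64 = 94 neutrons.
Mass of separated nucleons = 64(1.007825) + 94(1.008665) = 64.500800 + 94.814510 = 159.315310 u
Δm = 159.315310 − 157.9241 = 1.391210 u
E_B = 1.391210 × 931.5 = 1295.91 MeV
Dividing by A = 158 gives 8.202 MeV per nucleon.

8.20 MeV/nucleon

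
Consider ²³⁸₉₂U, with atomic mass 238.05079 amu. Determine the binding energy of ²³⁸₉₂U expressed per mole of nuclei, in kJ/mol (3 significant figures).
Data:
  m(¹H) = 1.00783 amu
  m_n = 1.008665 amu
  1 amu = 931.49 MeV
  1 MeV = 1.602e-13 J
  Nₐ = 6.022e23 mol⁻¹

1.74e+11 kJ/mol

With 92 protons and 146 neutrons (A = 238):
Mass of separated nucleons = 92(1.00783) + 146(1.008665) = 92.72036 + 147.265090 = 239.985450 amu
The mass defect is 239.985450 − 238.05079 = 1.934660 amu.
Converting to energy: 1.934660 amu × 931.49 MeV/amu = 1802.12 MeV
Per nucleus in joules: 1802.12 MeV × 1.602e-13 J/MeV = 2.8870e-10 J
Per mole: 2.8870e-10 J × 6.022e23 mol⁻¹ = 1.7386e+14 J/mol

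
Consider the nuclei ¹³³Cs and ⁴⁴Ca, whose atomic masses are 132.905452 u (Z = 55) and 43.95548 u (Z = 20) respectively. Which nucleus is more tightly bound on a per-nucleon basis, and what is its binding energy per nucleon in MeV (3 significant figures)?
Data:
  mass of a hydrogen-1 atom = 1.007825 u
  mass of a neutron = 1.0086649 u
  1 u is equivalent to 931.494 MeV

¹³³Cs: Σm = 55(1.007825) + 78(1.0086649) = 134.1062372 u; Δm = 1.2007852 u; E_B = 1118.5 MeV; E_B/A = 8.410 MeV
⁴⁴Ca: Σm = 20(1.007825) + 24(1.0086649) = 44.3644576 u; Δm = 0.4089776 u; E_B = 380.96 MeV; E_B/A = 8.658 MeV
⁴⁴Ca has the higher binding energy per nucleon, so it is the more tightly bound nucleus.

⁴⁴Ca; 8.66 MeV/nucleon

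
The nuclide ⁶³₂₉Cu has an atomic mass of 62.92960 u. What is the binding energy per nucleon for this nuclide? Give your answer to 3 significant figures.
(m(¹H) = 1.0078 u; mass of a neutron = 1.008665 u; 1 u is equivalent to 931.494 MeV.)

Total constituent mass: 29 × 1.0078 + 34 × 1.008665 = 63.520810 u
Δm = 63.520810 − 62.92960 = 0.591210 u
Binding energy = Δm·c² = 0.591210 × 931.494 MeV/u = 550.709 MeV
Per nucleon: 550.709 / 63 = 8.741 MeV

8.74 MeV/nucleon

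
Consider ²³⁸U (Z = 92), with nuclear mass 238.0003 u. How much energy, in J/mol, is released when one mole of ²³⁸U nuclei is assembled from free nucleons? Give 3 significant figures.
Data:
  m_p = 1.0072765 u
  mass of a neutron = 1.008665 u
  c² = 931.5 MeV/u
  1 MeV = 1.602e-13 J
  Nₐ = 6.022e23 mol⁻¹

1.74e+14 J/mol

The nucleus contains 92 protons and 238 − 92 = 146 neutrons.
Σm = 92·m_p + 146·m_n = 92.6694380 + 147.265090 = 239.9345280 u
Mass defect Δm = 239.9345280 − 238.0003 = 1.9342280 u
E_B = 1.9342280 × 931.5 = 1801.73 MeV
Per nucleus in joules: 1801.73 MeV × 1.602e-13 J/MeV = 2.8864e-10 J
Per mole: 2.8864e-10 J × 6.022e23 mol⁻¹ = 1.7382e+14 J/mol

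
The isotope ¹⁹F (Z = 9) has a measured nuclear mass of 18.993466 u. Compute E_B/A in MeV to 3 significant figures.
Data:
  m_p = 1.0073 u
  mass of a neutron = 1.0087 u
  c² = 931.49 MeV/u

7.81 MeV/nucleon

Mass of separated nucleons = 9(1.0073) + 10(1.0087) = 9.0657 + 10.0870 = 19.1527 u
The mass defect is 19.1527 − 18.993466 = 0.159234 u.
Converting to energy: 0.159234 u × 931.49 MeV/u = 148.325 MeV
Dividing by A = 19 gives 7.807 MeV per nucleon.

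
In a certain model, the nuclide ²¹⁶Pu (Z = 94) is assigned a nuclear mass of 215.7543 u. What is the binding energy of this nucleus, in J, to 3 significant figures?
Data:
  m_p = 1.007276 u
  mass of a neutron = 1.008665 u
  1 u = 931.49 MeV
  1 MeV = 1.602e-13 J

Z = 94, so N = A − Z = 216 − 94 = 122.
Σm = 94·m_p + 122·m_n = 94.683944 + 123.057130 = 217.741074 u
Mass defect Δm = 217.741074 − 215.7543 = 1.986774 u
Binding energy = Δm·c² = 1.986774 × 931.49 MeV/u = 1850.66 MeV
In joules: 1850.66 MeV × 1.602e-13 J/MeV = 2.9648e-10 J

2.96e-10 J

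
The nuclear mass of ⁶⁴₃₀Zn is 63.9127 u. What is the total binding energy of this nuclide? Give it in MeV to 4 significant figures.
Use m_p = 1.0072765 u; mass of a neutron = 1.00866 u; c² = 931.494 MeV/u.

558.9 MeV

Total constituent mass: 30 × 1.0072765 + 34 × 1.00866 = 64.5127350 u
The mass defect is 64.5127350 − 63.9127 = 0.6000350 u.
Converting to energy: 0.6000350 u × 931.494 MeV/u = 558.929 MeV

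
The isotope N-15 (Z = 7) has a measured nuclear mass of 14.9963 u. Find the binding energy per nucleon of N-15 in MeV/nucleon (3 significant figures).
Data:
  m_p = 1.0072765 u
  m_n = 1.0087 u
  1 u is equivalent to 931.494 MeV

7.71 MeV/nucleon

With 7 protons and 8 neutrons (A = 15):
Mass of separated nucleons = 7(1.0072765) + 8(1.0087) = 7.0509355 + 8.0696 = 15.1205355 u
Δm = 15.1205355 − 14.9963 = 0.1242355 u
E_B = 0.1242355 × 931.494 = 115.7246 MeV
Per nucleon: 115.7246 / 15 = 7.71497 MeV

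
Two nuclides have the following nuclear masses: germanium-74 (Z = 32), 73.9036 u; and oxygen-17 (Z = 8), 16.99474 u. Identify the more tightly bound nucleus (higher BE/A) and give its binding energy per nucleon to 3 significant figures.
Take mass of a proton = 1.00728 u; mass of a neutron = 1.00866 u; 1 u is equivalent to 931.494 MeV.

germanium-74; 8.72 MeV/nucleon

germanium-74: Σm = 32(1.00728) + 42(1.00866) = 74.59668 u; Δm = 0.69308 u; E_B = 645.60 MeV; E_B/A = 8.724 MeV
oxygen-17: Σm = 8(1.00728) + 9(1.00866) = 17.13618 u; Δm = 0.14144 u; E_B = 131.75 MeV; E_B/A = 7.750 MeV
germanium-74 has the higher binding energy per nucleon, so it is the more tightly bound nucleus.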